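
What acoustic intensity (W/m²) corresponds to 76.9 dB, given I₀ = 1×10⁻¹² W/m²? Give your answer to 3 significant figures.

I/I₀ = 10^(76.9/10) = 4.898e+07, so I = 4.898e+07 × 10⁻¹² W/m².

4.90e-05 W/m²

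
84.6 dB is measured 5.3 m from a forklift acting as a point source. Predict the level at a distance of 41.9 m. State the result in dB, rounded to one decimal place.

66.6 dB

For a point source, L₂ = L₁ − 20·log₁₀(r₂/r₁).
L₂ = 84.6 − 20·log₁₀(41.9/5.3) = 84.6 − 17.959 = 66.64 dB.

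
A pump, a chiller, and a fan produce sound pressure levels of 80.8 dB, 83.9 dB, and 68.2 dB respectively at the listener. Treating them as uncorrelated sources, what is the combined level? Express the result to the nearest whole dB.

Incoherent sources combine by intensity addition: L_total = 10·log₁₀(Σ 10^(L_i/10)).
Σ 10^(L/10) = 10^(80.8/10) + 10^(83.9/10) + 10^(68.2/10) = 3.723e+08.
L_total = 10·log₁₀(3.723e+08) = 85.71 dB.

86 dB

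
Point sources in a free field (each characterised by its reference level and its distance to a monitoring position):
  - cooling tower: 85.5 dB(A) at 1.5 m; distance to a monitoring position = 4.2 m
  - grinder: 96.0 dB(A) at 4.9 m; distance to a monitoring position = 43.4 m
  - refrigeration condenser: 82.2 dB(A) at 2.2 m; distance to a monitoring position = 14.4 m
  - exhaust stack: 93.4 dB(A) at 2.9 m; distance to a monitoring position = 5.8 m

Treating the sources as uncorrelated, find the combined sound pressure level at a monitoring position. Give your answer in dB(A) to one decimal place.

Propagate each source to the receiver with L = L_ref − 20·log₁₀(r/r_ref), then add intensities.
cooling tower: 85.5 − 20·log₁₀(4.2/1.5) = 85.5 − 8.94 = 76.56 dB(A).
grinder: 96.0 − 20·log₁₀(43.4/4.9) = 96.0 − 18.95 = 77.05 dB(A).
refrigeration condenser: 82.2 − 20·log₁₀(14.4/2.2) = 82.2 − 16.32 = 65.88 dB(A).
exhaust stack: 93.4 − 20·log₁₀(5.8/2.9) = 93.4 − 6.02 = 87.38 dB(A).
Σ 10^(L/10) = 6.468e+08 → L_total = 10·log₁₀(6.468e+08) = 88.11 dB(A).

88.1 dB(A)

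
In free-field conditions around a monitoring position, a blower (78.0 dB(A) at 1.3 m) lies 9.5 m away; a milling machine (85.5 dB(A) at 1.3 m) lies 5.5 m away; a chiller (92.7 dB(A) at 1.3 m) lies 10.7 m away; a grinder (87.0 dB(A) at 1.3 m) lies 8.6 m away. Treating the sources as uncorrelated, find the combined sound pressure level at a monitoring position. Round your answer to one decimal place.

Apply inverse-square spreading to bring every level to the receiver, then sum 10^(L/10).
blower: 78.0 − 20·log₁₀(9.5/1.3) = 78.0 − 17.28 = 60.72 dB(A).
milling machine: 85.5 − 20·log₁₀(5.5/1.3) = 85.5 − 12.53 = 72.97 dB(A).
chiller: 92.7 − 20·log₁₀(10.7/1.3) = 92.7 − 18.31 = 74.39 dB(A).
grinder: 87.0 − 20·log₁₀(8.6/1.3) = 87.0 − 16.41 = 70.59 dB(A).
Σ 10^(L/10) = 5.994e+07 → L_total = 10·log₁₀(5.994e+07) = 77.78 dB(A).

77.8 dB(A)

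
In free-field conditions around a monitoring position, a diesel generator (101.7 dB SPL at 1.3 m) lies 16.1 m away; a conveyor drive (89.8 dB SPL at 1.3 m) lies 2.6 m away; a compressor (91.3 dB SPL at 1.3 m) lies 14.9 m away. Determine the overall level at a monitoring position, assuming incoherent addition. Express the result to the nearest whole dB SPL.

85 dB SPL

First find each source's level at the receiver (point-source: −20·log₁₀(r/r_ref)), then combine on an intensity basis.
diesel generator: 101.7 − 20·log₁₀(16.1/1.3) = 101.7 − 21.86 = 79.84 dB SPL.
conveyor drive: 89.8 − 20·log₁₀(2.6/1.3) = 89.8 − 6.02 = 83.78 dB SPL.
compressor: 91.3 − 20·log₁₀(14.9/1.3) = 91.3 − 21.18 = 70.12 dB SPL.
Σ 10^(L/10) = 3.455e+08 → L_total = 10·log₁₀(3.455e+08) = 85.38 dB SPL.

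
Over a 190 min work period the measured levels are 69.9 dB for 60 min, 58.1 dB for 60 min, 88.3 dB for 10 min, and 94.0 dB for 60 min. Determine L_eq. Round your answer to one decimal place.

89.2 dB

The energy average is taken in the linear domain: L_eq = 10·log₁₀[(Σ tᵢ·10^(Lᵢ/10))/T], T = 190 min.
Σ tᵢ·10^(Lᵢ/10) = 60·10^(69.9/10) + 60·10^(58.1/10) + 10·10^(88.3/10) + 60·10^(94.0/10) = 1.581e+11.
L_eq = 10·log₁₀(1.581e+11/190) = 89.20 dB.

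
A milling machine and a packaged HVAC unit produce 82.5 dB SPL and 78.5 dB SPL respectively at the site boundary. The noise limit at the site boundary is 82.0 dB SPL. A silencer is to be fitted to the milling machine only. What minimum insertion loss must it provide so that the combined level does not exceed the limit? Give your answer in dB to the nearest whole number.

3 dB

The untreated sources together contribute 10^(78.5/10) = 7.079e+07, i.e. 78.50 dB SPL.
The limit corresponds to 10^(82.0/10) = 1.585e+08; subtracting the fixed part leaves 8.769e+07 for the milling machine, i.e. 79.43 dB SPL.
Required insertion loss = 82.5 − 79.43 = 3.07 dB.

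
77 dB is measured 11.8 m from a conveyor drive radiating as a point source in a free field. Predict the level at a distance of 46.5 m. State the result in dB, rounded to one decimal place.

65.1 dB

Spherical spreading from a point source gives a 20·log₁₀(r₂/r₁) drop.
L₂ = 77 − 20·log₁₀(46.5/11.8) = 77 − 11.911 = 65.09 dB.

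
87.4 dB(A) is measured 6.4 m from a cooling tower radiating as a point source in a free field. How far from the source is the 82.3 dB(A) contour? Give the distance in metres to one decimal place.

11.5 m

The 5.1 dB drop corresponds to a distance ratio of 10^(5.1/20) for a point source.
r₂ = 6.4·10^((87.4−82.3)/20) = 6.4·10^(5.1/20) = 11.51 m.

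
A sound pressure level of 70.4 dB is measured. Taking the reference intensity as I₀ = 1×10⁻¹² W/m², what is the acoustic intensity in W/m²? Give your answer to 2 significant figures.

1.1e-05 W/m²

L = 10·log₁₀(I/I₀) ⇒ I = I₀·10^(L/10) = 10⁻¹² × 10^7.04.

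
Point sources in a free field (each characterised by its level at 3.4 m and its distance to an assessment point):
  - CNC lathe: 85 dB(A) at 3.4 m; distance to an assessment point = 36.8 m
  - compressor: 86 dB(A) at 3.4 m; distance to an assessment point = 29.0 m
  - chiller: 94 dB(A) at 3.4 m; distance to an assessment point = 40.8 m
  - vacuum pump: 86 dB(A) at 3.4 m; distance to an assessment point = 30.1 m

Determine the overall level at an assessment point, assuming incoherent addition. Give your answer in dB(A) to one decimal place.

Propagate each source to the receiver with L = L_ref − 20·log₁₀(r/r_ref), then add intensities.
CNC lathe: 85 − 20·log₁₀(36.8/3.4) = 85 − 20.69 = 64.31 dB(A).
compressor: 86 − 20·log₁₀(29.0/3.4) = 86 − 18.62 = 67.38 dB(A).
chiller: 94 − 20·log₁₀(40.8/3.4) = 94 − 21.58 = 72.42 dB(A).
vacuum pump: 86 − 20·log₁₀(30.1/3.4) = 86 − 18.94 = 67.06 dB(A).
Σ 10^(L/10) = 3.069e+07 → L_total = 10·log₁₀(3.069e+07) = 74.87 dB(A).

74.9 dB(A)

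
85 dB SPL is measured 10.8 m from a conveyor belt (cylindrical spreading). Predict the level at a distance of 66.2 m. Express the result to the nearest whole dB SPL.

77 dB SPL

For a line source, L₂ = L₁ − 10·log₁₀(r₂/r₁).
L₂ = 85 − 10·log₁₀(66.2/10.8) = 85 − 7.874 = 77.13 dB SPL.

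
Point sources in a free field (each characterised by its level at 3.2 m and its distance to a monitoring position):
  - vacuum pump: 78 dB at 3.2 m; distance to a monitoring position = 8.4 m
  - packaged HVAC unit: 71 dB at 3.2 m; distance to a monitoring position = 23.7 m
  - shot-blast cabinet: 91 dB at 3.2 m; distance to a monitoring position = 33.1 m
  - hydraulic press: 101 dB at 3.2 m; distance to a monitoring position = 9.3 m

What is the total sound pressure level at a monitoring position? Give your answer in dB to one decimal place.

Apply inverse-square spreading to bring every level to the receiver, then sum 10^(L/10).
vacuum pump: 78 − 20·log₁₀(8.4/3.2) = 78 − 8.38 = 69.62 dB.
packaged HVAC unit: 71 − 20·log₁₀(23.7/3.2) = 71 − 17.39 = 53.61 dB.
shot-blast cabinet: 91 − 20·log₁₀(33.1/3.2) = 91 − 20.29 = 70.71 dB.
hydraulic press: 101 − 20·log₁₀(9.3/3.2) = 101 − 9.27 = 91.73 dB.
Σ 10^(L/10) = 1.512e+09 → L_total = 10·log₁₀(1.512e+09) = 91.79 dB.

91.8 dB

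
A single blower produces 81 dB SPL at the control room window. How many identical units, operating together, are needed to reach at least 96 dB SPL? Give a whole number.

32

The shortfall is 96 − 81 = 15.0 dB, and N units add 10·log₁₀ N, so need 10·log₁₀ N ≥ 15.0.
N ≥ 10^(15.0/10) = 31.623, so N = 32.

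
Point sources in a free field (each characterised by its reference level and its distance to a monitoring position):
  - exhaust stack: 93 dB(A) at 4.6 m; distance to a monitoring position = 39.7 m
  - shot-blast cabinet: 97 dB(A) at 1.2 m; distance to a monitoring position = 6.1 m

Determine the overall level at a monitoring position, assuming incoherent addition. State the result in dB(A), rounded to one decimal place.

83.4 dB(A)

First find each source's level at the receiver (point-source: −20·log₁₀(r/r_ref)), then combine on an intensity basis.
exhaust stack: 93 − 20·log₁₀(39.7/4.6) = 93 − 18.72 = 74.28 dB(A).
shot-blast cabinet: 97 − 20·log₁₀(6.1/1.2) = 97 − 14.12 = 82.88 dB(A).
Σ 10^(L/10) = 2.207e+08 → L_total = 10·log₁₀(2.207e+08) = 83.44 dB(A).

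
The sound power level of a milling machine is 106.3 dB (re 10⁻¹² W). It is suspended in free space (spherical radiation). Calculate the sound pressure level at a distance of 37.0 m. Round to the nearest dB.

64 dB

Free-field spherical radiation: L_p = L_w − 10·log₁₀(4π·r²), r = 37.0 m.
4π·r² = 1.72e+04 m², 10·log₁₀ of that is 42.356 dB.
L_p = 106.3 − 42.356 = 63.94 dB.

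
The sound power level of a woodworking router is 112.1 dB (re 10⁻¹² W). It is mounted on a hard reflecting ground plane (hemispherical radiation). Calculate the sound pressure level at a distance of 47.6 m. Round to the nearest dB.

Free-field hemispherical radiation: L_p = L_w − 10·log₁₀(2π·r²), r = 47.6 m.
2π·r² = 1.424e+04 m², 10·log₁₀ of that is 41.534 dB.
L_p = 112.1 − 41.534 = 70.57 dB.

71 dB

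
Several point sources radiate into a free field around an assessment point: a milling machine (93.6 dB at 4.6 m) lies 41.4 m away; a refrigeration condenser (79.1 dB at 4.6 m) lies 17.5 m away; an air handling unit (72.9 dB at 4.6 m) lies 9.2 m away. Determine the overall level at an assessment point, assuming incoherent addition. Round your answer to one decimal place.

75.9 dB

First find each source's level at the receiver (point-source: −20·log₁₀(r/r_ref)), then combine on an intensity basis.
milling machine: 93.6 − 20·log₁₀(41.4/4.6) = 93.6 − 19.08 = 74.52 dB.
refrigeration condenser: 79.1 − 20·log₁₀(17.5/4.6) = 79.1 − 11.61 = 67.49 dB.
air handling unit: 72.9 − 20·log₁₀(9.2/4.6) = 72.9 − 6.02 = 66.88 dB.
Σ 10^(L/10) = 3.877e+07 → L_total = 10·log₁₀(3.877e+07) = 75.89 dB.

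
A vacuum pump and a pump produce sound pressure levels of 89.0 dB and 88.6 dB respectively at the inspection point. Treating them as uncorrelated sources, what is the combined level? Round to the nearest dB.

92 dB

Incoherent sources combine by intensity addition: L_total = 10·log₁₀(Σ 10^(L_i/10)).
Σ 10^(L/10) = 10^(89.0/10) + 10^(88.6/10) = 1.519e+09.
L_total = 10·log₁₀(1.519e+09) = 91.81 dB.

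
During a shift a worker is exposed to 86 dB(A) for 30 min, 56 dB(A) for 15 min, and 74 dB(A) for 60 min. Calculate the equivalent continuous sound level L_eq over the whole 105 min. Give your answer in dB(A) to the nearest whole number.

L_eq = 10·log₁₀[(1/T)·Σ tᵢ·10^(Lᵢ/10)] with T = 105 min.
Σ tᵢ·10^(Lᵢ/10) = 30·10^(86/10) + 15·10^(56/10) + 60·10^(74/10) = 1.346e+10.
L_eq = 10·log₁₀(1.346e+10/105) = 81.08 dB(A).

81 dB(A)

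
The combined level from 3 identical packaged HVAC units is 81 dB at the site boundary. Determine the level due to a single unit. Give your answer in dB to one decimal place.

3 equal contributions raise the level by 10·log₁₀ 3 = 4.771 dB, so each unit alone gives 81 − 4.771.

76.2 dB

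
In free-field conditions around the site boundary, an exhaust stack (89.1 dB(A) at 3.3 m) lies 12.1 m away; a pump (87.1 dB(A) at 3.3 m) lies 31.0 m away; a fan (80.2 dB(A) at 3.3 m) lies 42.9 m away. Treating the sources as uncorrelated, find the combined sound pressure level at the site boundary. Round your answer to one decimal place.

78.3 dB(A)

Apply inverse-square spreading to bring every level to the receiver, then sum 10^(L/10).
exhaust stack: 89.1 − 20·log₁₀(12.1/3.3) = 89.1 − 11.29 = 77.81 dB(A).
pump: 87.1 − 20·log₁₀(31.0/3.3) = 87.1 − 19.46 = 67.64 dB(A).
fan: 80.2 − 20·log₁₀(42.9/3.3) = 80.2 − 22.28 = 57.92 dB(A).
Σ 10^(L/10) = 6.689e+07 → L_total = 10·log₁₀(6.689e+07) = 78.25 dB(A).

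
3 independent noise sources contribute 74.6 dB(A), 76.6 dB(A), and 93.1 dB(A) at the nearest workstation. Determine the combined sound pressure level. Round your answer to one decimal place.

93.3 dB(A)

Incoherent sources combine by intensity addition: L_total = 10·log₁₀(Σ 10^(L_i/10)).
Σ 10^(L/10) = 10^(74.6/10) + 10^(76.6/10) + 10^(93.1/10) = 2.116e+09.
L_total = 10·log₁₀(2.116e+09) = 93.26 dB(A).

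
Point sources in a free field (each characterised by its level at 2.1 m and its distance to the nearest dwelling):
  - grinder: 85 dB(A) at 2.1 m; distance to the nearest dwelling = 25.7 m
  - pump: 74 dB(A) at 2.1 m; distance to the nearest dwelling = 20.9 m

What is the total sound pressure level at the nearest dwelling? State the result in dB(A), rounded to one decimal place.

Apply inverse-square spreading to bring every level to the receiver, then sum 10^(L/10).
grinder: 85 − 20·log₁₀(25.7/2.1) = 85 − 21.75 = 63.25 dB(A).
pump: 74 − 20·log₁₀(20.9/2.1) = 74 − 19.96 = 54.04 dB(A).
Σ 10^(L/10) = 2.365e+06 → L_total = 10·log₁₀(2.365e+06) = 63.74 dB(A).

63.7 dB(A)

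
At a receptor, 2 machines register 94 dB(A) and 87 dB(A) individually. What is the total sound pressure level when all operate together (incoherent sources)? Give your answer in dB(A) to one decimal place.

94.8 dB(A)

Incoherent sources combine by intensity addition: L_total = 10·log₁₀(Σ 10^(L_i/10)).
Σ 10^(L/10) = 10^(94/10) + 10^(87/10) = 3.013e+09.
L_total = 10·log₁₀(3.013e+09) = 94.79 dB(A).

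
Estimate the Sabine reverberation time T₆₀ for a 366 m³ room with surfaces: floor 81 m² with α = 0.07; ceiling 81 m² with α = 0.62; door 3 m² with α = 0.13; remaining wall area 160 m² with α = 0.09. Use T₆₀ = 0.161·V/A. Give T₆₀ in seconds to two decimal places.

0.83 s

A = Σ Sᵢαᵢ = 81·0.07 + 81·0.62 + 3·0.13 + 160·0.09 = 70.68 m².
T₆₀ = 0.161·V/A = 0.161·366/70.68 = 0.834 s.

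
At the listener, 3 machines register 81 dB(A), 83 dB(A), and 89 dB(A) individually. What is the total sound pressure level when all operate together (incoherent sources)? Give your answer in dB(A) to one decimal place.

Incoherent sources combine by intensity addition: L_total = 10·log₁₀(Σ 10^(L_i/10)).
Σ 10^(L/10) = 10^(81/10) + 10^(83/10) + 10^(89/10) = 1.120e+09.
L_total = 10·log₁₀(1.120e+09) = 90.49 dB(A).

90.5 dB(A)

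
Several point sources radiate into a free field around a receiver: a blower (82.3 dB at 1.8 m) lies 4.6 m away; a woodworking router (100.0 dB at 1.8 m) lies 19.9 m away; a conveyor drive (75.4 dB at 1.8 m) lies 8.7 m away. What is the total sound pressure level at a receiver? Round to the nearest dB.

80 dB

Apply inverse-square spreading to bring every level to the receiver, then sum 10^(L/10).
blower: 82.3 − 20·log₁₀(4.6/1.8) = 82.3 − 8.15 = 74.15 dB.
woodworking router: 100.0 − 20·log₁₀(19.9/1.8) = 100.0 − 20.87 = 79.13 dB.
conveyor drive: 75.4 − 20·log₁₀(8.7/1.8) = 75.4 − 13.68 = 61.72 dB.
Σ 10^(L/10) = 1.093e+08 → L_total = 10·log₁₀(1.093e+08) = 80.39 dB.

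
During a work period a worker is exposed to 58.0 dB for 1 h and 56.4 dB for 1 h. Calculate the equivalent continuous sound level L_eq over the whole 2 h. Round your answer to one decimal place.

57.3 dB

The energy average is taken in the linear domain: L_eq = 10·log₁₀[(Σ tᵢ·10^(Lᵢ/10))/T], T = 2 h.
Σ tᵢ·10^(Lᵢ/10) = 1·10^(58.0/10) + 1·10^(56.4/10) = 1.067e+06.
L_eq = 10·log₁₀(1.067e+06/2) = 57.27 dB.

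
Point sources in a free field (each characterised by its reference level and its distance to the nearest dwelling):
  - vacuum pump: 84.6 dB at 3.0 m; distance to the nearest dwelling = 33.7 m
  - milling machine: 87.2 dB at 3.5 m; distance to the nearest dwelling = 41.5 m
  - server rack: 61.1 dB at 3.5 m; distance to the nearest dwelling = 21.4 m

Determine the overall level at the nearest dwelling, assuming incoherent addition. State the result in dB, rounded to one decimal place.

67.8 dB

Propagate each source to the receiver with L = L_ref − 20·log₁₀(r/r_ref), then add intensities.
vacuum pump: 84.6 − 20·log₁₀(33.7/3.0) = 84.6 − 21.01 = 63.59 dB.
milling machine: 87.2 − 20·log₁₀(41.5/3.5) = 87.2 − 21.48 = 65.72 dB.
server rack: 61.1 − 20·log₁₀(21.4/3.5) = 61.1 − 15.73 = 45.37 dB.
Σ 10^(L/10) = 6.053e+06 → L_total = 10·log₁₀(6.053e+06) = 67.82 dB.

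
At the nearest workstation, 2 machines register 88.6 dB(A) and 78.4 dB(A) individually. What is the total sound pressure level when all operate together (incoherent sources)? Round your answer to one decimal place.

For uncorrelated sources the intensities add, so convert each level to linear form, sum, and take 10·log₁₀ of the total.
Σ 10^(L/10) = 10^(88.6/10) + 10^(78.4/10) = 7.936e+08.
L_total = 10·log₁₀(7.936e+08) = 89.00 dB(A).

89.0 dB(A)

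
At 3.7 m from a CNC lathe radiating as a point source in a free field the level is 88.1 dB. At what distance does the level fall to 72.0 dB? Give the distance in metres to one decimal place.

23.6 m

For a point source L₁ − L₂ = 20·log₁₀(r₂/r₁), so r₂ = r₁·10^((L₁−L₂)/20).
r₂ = 3.7·10^((88.1−72.0)/20) = 3.7·10^(16.1/20) = 23.62 m.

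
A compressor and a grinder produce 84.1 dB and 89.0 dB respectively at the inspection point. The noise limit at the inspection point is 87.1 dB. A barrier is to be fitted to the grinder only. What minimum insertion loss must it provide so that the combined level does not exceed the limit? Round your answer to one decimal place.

4.9 dB

Fixed contribution from the other source: Σ 10^(L/10) = 10^(84.1/10) = 2.570e+08 (84.10 dB).
The limit corresponds to 10^(87.1/10) = 5.129e+08; subtracting the fixed part leaves 2.558e+08 for the grinder, i.e. 84.08 dB.
Required insertion loss = 89.0 − 84.08 = 4.92 dB.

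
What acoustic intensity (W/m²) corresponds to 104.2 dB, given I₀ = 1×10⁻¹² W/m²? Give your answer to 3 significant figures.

0.0263 W/m²

I = I₀·10^(L/10) = 10⁻¹² × 10^(104.2/10) = 10^(-1.580).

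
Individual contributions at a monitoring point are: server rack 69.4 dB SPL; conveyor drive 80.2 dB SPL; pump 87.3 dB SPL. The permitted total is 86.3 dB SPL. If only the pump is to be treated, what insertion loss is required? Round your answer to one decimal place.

The untreated sources together contribute 10^(69.4/10) + 10^(80.2/10) = 1.134e+08, i.e. 80.55 dB SPL.
The limit corresponds to 10^(86.3/10) = 4.266e+08; subtracting the fixed part leaves 3.132e+08 for the pump, i.e. 84.96 dB SPL.
Required insertion loss = 87.3 − 84.96 = 2.34 dB.

2.3 dB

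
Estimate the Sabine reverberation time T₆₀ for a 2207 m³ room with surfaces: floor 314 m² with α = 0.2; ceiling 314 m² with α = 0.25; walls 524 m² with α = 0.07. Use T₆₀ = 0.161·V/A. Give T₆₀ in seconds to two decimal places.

A = Σ Sᵢαᵢ = 314·0.2 + 314·0.25 + 524·0.07 = 177.98 m².
T₆₀ = 0.161·V/A = 0.161·2207/177.98 = 1.996 s.

2.00 s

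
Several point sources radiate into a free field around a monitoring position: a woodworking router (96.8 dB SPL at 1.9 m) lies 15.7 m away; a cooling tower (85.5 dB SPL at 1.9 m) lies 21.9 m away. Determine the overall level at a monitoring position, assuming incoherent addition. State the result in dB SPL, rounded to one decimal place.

Propagate each source to the receiver with L = L_ref − 20·log₁₀(r/r_ref), then add intensities.
woodworking router: 96.8 − 20·log₁₀(15.7/1.9) = 96.8 − 18.34 = 78.46 dB SPL.
cooling tower: 85.5 − 20·log₁₀(21.9/1.9) = 85.5 − 21.23 = 64.27 dB SPL.
Σ 10^(L/10) = 7.277e+07 → L_total = 10·log₁₀(7.277e+07) = 78.62 dB SPL.

78.6 dB SPL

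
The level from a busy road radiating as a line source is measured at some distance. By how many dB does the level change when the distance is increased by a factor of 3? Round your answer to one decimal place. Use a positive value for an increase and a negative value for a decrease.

-4.8 dB

With cylindrical spreading the level changes by −10·log₁₀(r₂/r₁).
ΔL = −10·log₁₀(3) = -4.77 dB.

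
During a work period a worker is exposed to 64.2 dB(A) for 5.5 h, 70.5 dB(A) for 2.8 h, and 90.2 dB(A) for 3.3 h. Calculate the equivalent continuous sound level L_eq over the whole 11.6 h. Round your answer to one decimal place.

The energy average is taken in the linear domain: L_eq = 10·log₁₀[(Σ tᵢ·10^(Lᵢ/10))/T], T = 11.6 h.
Σ tᵢ·10^(Lᵢ/10) = 5.5·10^(64.2/10) + 2.8·10^(70.5/10) + 3.3·10^(90.2/10) = 3.501e+09.
L_eq = 10·log₁₀(3.501e+09/11.6) = 84.80 dB(A).

84.8 dB(A)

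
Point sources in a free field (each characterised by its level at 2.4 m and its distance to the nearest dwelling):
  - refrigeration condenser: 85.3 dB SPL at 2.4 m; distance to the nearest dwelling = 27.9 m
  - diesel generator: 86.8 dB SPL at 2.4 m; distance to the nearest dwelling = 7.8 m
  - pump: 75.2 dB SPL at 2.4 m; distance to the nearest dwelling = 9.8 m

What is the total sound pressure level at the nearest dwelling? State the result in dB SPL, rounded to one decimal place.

77.0 dB SPL

Propagate each source to the receiver with L = L_ref − 20·log₁₀(r/r_ref), then add intensities.
refrigeration condenser: 85.3 − 20·log₁₀(27.9/2.4) = 85.3 − 21.31 = 63.99 dB SPL.
diesel generator: 86.8 − 20·log₁₀(7.8/2.4) = 86.8 − 10.24 = 76.56 dB SPL.
pump: 75.2 − 20·log₁₀(9.8/2.4) = 75.2 − 12.22 = 62.98 dB SPL.
Σ 10^(L/10) = 4.981e+07 → L_total = 10·log₁₀(4.981e+07) = 76.97 dB SPL.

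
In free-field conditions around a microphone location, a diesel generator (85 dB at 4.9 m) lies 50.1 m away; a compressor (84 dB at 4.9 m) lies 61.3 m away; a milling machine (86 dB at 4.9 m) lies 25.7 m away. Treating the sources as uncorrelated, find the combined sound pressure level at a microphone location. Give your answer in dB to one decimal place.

Apply inverse-square spreading to bring every level to the receiver, then sum 10^(L/10).
diesel generator: 85 − 20·log₁₀(50.1/4.9) = 85 − 20.19 = 64.81 dB.
compressor: 84 − 20·log₁₀(61.3/4.9) = 84 − 21.95 = 62.05 dB.
milling machine: 86 − 20·log₁₀(25.7/4.9) = 86 − 14.39 = 71.61 dB.
Σ 10^(L/10) = 1.910e+07 → L_total = 10·log₁₀(1.910e+07) = 72.81 dB.

72.8 dB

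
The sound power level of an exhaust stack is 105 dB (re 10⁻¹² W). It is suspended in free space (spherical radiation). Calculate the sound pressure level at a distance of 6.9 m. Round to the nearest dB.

The power spreads over a sphere of area 4π·r², so L_p = L_w − 10·log₁₀(4π·r²).
4π·r² = 598.3 m², 10·log₁₀ of that is 27.769 dB.
L_p = 105 − 27.769 = 77.23 dB.

77 dB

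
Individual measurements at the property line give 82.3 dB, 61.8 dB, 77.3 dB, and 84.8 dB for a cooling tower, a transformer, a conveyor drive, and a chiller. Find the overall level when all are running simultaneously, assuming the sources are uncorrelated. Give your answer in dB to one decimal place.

87.2 dB

Incoherent sources combine by intensity addition: L_total = 10·log₁₀(Σ 10^(L_i/10)).
Σ 10^(L/10) = 10^(82.3/10) + 10^(61.8/10) + 10^(77.3/10) + 10^(84.8/10) = 5.270e+08.
L_total = 10·log₁₀(5.270e+08) = 87.22 dB.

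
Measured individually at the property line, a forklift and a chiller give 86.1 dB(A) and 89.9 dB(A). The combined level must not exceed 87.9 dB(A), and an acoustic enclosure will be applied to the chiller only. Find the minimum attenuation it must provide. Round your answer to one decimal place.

6.7 dB

Everything except the chiller sums to 10^(86.1/10) = 4.074e+08 in linear terms, 86.10 dB(A).
To meet 87.9 dB(A) overall, the treated chiller may contribute at most 10^(87.9/10) − 4.074e+08 = 2.092e+08, i.e. 83.21 dB(A).
Required insertion loss = 89.9 − 83.21 = 6.69 dB.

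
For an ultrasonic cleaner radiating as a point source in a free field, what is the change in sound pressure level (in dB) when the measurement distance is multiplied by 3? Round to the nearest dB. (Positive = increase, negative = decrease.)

-10 dB

A point source loses 6 dB per doubling of distance; generally ΔL = −20·log₁₀(r₂/r₁).
ΔL = −20·log₁₀(3) = -9.54 dB.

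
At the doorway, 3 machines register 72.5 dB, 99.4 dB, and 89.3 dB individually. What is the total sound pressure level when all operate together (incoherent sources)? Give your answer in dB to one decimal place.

For uncorrelated sources the intensities add, so convert each level to linear form, sum, and take 10·log₁₀ of the total.
Σ 10^(L/10) = 10^(72.5/10) + 10^(99.4/10) + 10^(89.3/10) = 9.579e+09.
L_total = 10·log₁₀(9.579e+09) = 99.81 dB.

99.8 dB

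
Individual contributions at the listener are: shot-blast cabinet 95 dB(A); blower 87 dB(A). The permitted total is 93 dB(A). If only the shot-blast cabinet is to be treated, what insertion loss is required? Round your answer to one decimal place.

Everything except the shot-blast cabinet sums to 10^(87/10) = 5.012e+08 in linear terms, 87.00 dB(A).
The limit corresponds to 10^(93/10) = 1.995e+09; subtracting the fixed part leaves 1.494e+09 for the shot-blast cabinet, i.e. 91.74 dB(A).
Required insertion loss = 95 − 91.74 = 3.26 dB.

3.3 dB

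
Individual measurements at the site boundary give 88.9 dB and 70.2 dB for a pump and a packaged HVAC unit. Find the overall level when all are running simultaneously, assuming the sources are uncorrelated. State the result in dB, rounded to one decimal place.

89.0 dB

For uncorrelated sources the intensities add, so convert each level to linear form, sum, and take 10·log₁₀ of the total.
Σ 10^(L/10) = 10^(88.9/10) + 10^(70.2/10) = 7.867e+08.
L_total = 10·log₁₀(7.867e+08) = 88.96 dB.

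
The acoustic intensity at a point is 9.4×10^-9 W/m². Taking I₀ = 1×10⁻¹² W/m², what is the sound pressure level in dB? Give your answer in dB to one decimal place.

L = 10·log₁₀(I/I₀) = 10·log₁₀(9.4×10^-9/10⁻¹²) = 10·log₁₀(9.4×10^3).
L = 10·(0.9731 + 3) = 39.73 dB.

39.7 dB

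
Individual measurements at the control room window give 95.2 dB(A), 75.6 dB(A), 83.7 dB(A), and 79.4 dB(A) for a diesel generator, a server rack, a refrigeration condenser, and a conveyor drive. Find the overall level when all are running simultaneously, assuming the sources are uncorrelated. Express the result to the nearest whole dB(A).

Incoherent sources combine by intensity addition: L_total = 10·log₁₀(Σ 10^(L_i/10)).
Σ 10^(L/10) = 10^(95.2/10) + 10^(75.6/10) + 10^(83.7/10) + 10^(79.4/10) = 3.669e+09.
L_total = 10·log₁₀(3.669e+09) = 95.65 dB(A).

96 dB(A)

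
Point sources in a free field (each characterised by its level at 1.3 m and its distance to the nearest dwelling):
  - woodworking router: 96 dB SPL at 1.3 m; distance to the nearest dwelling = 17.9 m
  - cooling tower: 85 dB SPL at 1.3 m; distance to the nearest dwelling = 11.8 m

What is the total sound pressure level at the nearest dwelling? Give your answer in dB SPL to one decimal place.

Propagate each source to the receiver with L = L_ref − 20·log₁₀(r/r_ref), then add intensities.
woodworking router: 96 − 20·log₁₀(17.9/1.3) = 96 − 22.78 = 73.22 dB SPL.
cooling tower: 85 − 20·log₁₀(11.8/1.3) = 85 − 19.16 = 65.84 dB SPL.
Σ 10^(L/10) = 2.484e+07 → L_total = 10·log₁₀(2.484e+07) = 73.95 dB SPL.

74.0 dB SPL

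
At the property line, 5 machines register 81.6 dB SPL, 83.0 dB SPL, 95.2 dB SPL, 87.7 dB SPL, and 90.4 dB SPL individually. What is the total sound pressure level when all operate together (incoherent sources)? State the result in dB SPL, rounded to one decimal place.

97.3 dB SPL

Incoherent sources combine by intensity addition: L_total = 10·log₁₀(Σ 10^(L_i/10)).
Σ 10^(L/10) = 10^(81.6/10) + 10^(83.0/10) + 10^(95.2/10) + 10^(87.7/10) + 10^(90.4/10) = 5.341e+09.
L_total = 10·log₁₀(5.341e+09) = 97.28 dB SPL.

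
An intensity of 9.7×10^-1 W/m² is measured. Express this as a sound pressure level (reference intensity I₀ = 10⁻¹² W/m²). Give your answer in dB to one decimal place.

119.9 dB

Dividing by I₀ shifts the exponent by 12: I/I₀ = 9.7×10^11.
L = 10·(0.9868 + 11) = 119.87 dB.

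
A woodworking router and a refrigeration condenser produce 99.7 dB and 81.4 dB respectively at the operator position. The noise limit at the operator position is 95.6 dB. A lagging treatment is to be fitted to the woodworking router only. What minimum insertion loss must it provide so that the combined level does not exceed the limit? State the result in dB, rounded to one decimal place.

4.3 dB

Fixed contribution from the other source: Σ 10^(L/10) = 10^(81.4/10) = 1.380e+08 (81.40 dB).
The limit corresponds to 10^(95.6/10) = 3.631e+09; subtracting the fixed part leaves 3.493e+09 for the woodworking router, i.e. 95.43 dB.
Required insertion loss = 99.7 − 95.43 = 4.27 dB.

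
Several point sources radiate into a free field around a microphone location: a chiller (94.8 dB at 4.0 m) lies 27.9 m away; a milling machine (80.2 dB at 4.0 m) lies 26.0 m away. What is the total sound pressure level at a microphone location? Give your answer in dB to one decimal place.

78.1 dB

Apply inverse-square spreading to bring every level to the receiver, then sum 10^(L/10).
chiller: 94.8 − 20·log₁₀(27.9/4.0) = 94.8 − 16.87 = 77.93 dB.
milling machine: 80.2 − 20·log₁₀(26.0/4.0) = 80.2 − 16.26 = 63.94 dB.
Σ 10^(L/10) = 6.455e+07 → L_total = 10·log₁₀(6.455e+07) = 78.10 dB.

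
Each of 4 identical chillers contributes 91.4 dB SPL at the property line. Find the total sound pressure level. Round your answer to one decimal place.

97.4 dB SPL

L_total = L₁ + 10·log₁₀ N for N identical incoherent sources.
L_total = 91.4 + 10·log₁₀(4) = 91.4 + 6.021 = 97.42 dB SPL.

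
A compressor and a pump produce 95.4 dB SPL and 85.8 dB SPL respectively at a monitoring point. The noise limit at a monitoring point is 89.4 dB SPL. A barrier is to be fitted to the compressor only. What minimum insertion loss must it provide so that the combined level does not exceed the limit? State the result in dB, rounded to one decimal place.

The untreated sources together contribute 10^(85.8/10) = 3.802e+08, i.e. 85.80 dB SPL.
The limit corresponds to 10^(89.4/10) = 8.710e+08; subtracting the fixed part leaves 4.908e+08 for the compressor, i.e. 86.91 dB SPL.
Required insertion loss = 95.4 − 86.91 = 8.49 dB.

8.5 dB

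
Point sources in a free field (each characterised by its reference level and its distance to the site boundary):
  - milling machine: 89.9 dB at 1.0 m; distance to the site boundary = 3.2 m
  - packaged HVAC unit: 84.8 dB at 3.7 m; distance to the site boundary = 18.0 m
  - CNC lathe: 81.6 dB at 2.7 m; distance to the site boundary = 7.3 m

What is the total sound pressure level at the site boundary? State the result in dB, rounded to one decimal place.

81.1 dB

Propagate each source to the receiver with L = L_ref − 20·log₁₀(r/r_ref), then add intensities.
milling machine: 89.9 − 20·log₁₀(3.2/1.0) = 89.9 − 10.10 = 79.80 dB.
packaged HVAC unit: 84.8 − 20·log₁₀(18.0/3.7) = 84.8 − 13.74 = 71.06 dB.
CNC lathe: 81.6 − 20·log₁₀(7.3/2.7) = 81.6 − 8.64 = 72.96 dB.
Σ 10^(L/10) = 1.280e+08 → L_total = 10·log₁₀(1.280e+08) = 81.07 dB.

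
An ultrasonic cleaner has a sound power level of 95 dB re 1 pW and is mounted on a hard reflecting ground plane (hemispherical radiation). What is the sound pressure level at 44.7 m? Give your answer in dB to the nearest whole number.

54 dB

L_p = L_w − 10·log₁₀(2π·r²) with r = 44.7 m.
2π·r² = 1.255e+04 m², 10·log₁₀ of that is 40.988 dB.
L_p = 95 − 40.988 = 54.01 dB.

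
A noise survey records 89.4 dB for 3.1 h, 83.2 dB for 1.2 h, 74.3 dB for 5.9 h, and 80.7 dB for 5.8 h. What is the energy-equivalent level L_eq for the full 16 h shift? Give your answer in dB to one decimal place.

The energy average is taken in the linear domain: L_eq = 10·log₁₀[(Σ tᵢ·10^(Lᵢ/10))/T], T = 16 h.
Σ tᵢ·10^(Lᵢ/10) = 3.1·10^(89.4/10) + 1.2·10^(83.2/10) + 5.9·10^(74.3/10) + 5.8·10^(80.7/10) = 3.791e+09.
L_eq = 10·log₁₀(3.791e+09/16) = 83.75 dB.

83.7 dB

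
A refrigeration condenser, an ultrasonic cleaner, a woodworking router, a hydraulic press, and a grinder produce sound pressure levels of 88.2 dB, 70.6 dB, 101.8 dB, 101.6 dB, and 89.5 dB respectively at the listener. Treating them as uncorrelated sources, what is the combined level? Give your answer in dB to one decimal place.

104.9 dB

Incoherent sources combine by intensity addition: L_total = 10·log₁₀(Σ 10^(L_i/10)).
Σ 10^(L/10) = 10^(88.2/10) + 10^(70.6/10) + 10^(101.8/10) + 10^(101.6/10) + 10^(89.5/10) = 3.115e+10.
L_total = 10·log₁₀(3.115e+10) = 104.94 dB.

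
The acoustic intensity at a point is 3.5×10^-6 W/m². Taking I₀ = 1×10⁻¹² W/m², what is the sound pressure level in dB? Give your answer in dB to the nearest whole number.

L = 10·log₁₀(I/I₀) = 10·log₁₀(3.5×10^-6/10⁻¹²) = 10·log₁₀(3.5×10^6).
L = 10·(0.5441 + 6) = 65.44 dB.

65 dB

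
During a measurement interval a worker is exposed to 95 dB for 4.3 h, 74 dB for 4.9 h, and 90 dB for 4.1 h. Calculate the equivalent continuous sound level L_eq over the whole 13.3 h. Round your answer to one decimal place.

91.3 dB

Weight each interval's intensity by its duration and average over T = 13.3 h:
Σ tᵢ·10^(Lᵢ/10) = 4.3·10^(95/10) + 4.9·10^(74/10) + 4.1·10^(90/10) = 1.782e+10.
L_eq = 10·log₁₀(1.782e+10/13.3) = 91.27 dB.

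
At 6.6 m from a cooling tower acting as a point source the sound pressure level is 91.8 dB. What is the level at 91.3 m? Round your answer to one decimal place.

Spherical spreading from a point source gives a 20·log₁₀(r₂/r₁) drop.
L₂ = 91.8 − 20·log₁₀(91.3/6.6) = 91.8 − 22.819 = 68.98 dB.

69.0 dB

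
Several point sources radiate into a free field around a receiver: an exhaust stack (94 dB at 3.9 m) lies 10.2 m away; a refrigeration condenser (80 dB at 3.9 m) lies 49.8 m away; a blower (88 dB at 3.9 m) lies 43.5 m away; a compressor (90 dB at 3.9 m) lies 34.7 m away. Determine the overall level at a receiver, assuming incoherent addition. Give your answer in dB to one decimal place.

85.9 dB

First find each source's level at the receiver (point-source: −20·log₁₀(r/r_ref)), then combine on an intensity basis.
exhaust stack: 94 − 20·log₁₀(10.2/3.9) = 94 − 8.35 = 85.65 dB.
refrigeration condenser: 80 − 20·log₁₀(49.8/3.9) = 80 − 22.12 = 57.88 dB.
blower: 88 − 20·log₁₀(43.5/3.9) = 88 − 20.95 = 67.05 dB.
compressor: 90 − 20·log₁₀(34.7/3.9) = 90 − 18.99 = 71.01 dB.
Σ 10^(L/10) = 3.855e+08 → L_total = 10·log₁₀(3.855e+08) = 85.86 dB.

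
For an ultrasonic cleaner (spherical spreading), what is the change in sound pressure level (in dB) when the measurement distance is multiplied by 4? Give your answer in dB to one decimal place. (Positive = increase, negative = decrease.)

-12.0 dB

Point-source spreading: ΔL = −20·log₁₀(r₂/r₁).
ΔL = −20·log₁₀(4) = -12.04 dB.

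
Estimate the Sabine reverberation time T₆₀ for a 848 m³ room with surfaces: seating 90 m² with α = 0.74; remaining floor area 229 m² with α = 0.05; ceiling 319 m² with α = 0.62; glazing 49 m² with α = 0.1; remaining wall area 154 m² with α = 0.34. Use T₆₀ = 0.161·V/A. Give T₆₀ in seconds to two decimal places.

0.41 s

Summing Sᵢαᵢ: 90·0.74 + 229·0.05 + 319·0.62 + 49·0.1 + 154·0.34 = 333.09 m².
T₆₀ = 0.161·V/A = 0.161·848/333.09 = 0.410 s.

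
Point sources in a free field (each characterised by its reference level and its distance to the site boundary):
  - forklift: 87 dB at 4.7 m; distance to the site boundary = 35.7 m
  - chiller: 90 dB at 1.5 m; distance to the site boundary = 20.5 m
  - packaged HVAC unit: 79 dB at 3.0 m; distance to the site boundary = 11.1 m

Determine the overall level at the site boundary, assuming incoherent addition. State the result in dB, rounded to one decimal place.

73.0 dB

First find each source's level at the receiver (point-source: −20·log₁₀(r/r_ref)), then combine on an intensity basis.
forklift: 87 − 20·log₁₀(35.7/4.7) = 87 − 17.61 = 69.39 dB.
chiller: 90 − 20·log₁₀(20.5/1.5) = 90 − 22.71 = 67.29 dB.
packaged HVAC unit: 79 − 20·log₁₀(11.1/3.0) = 79 − 11.36 = 67.64 dB.
Σ 10^(L/10) = 1.984e+07 → L_total = 10·log₁₀(1.984e+07) = 72.98 dB.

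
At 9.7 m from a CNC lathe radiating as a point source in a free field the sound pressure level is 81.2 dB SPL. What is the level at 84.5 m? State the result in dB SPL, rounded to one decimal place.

62.4 dB SPL

Point-source attenuation: ΔL = 20·log₁₀(r₂/r₁) = 20·log₁₀(84.5/9.7) = 18.802 dB.
L₂ = 81.2 − 20·log₁₀(84.5/9.7) = 81.2 − 18.802 = 62.40 dB SPL.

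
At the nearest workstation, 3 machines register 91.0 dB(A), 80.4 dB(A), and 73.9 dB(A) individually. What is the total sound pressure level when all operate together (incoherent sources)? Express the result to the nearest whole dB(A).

91 dB(A)

Incoherent sources combine by intensity addition: L_total = 10·log₁₀(Σ 10^(L_i/10)).
Σ 10^(L/10) = 10^(91.0/10) + 10^(80.4/10) + 10^(73.9/10) = 1.393e+09.
L_total = 10·log₁₀(1.393e+09) = 91.44 dB(A).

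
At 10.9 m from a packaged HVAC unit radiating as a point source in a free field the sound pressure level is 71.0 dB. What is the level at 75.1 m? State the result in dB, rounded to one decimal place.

For a point source, L₂ = L₁ − 20·log₁₀(r₂/r₁).
L₂ = 71.0 − 20·log₁₀(75.1/10.9) = 71.0 − 16.764 = 54.24 dB.

54.2 dB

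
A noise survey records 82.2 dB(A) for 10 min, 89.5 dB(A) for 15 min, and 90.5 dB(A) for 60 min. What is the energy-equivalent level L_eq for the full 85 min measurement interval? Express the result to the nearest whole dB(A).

90 dB(A)

Weight each interval's intensity by its duration and average over T = 85 min:
Σ tᵢ·10^(Lᵢ/10) = 10·10^(82.2/10) + 15·10^(89.5/10) + 60·10^(90.5/10) = 8.235e+10.
L_eq = 10·log₁₀(8.235e+10/85) = 89.86 dB(A).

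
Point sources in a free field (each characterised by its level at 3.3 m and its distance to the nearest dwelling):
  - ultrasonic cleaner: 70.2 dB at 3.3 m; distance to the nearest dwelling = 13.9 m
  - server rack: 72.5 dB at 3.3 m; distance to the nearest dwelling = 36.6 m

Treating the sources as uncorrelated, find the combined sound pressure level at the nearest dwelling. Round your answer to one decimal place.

58.7 dB

Apply inverse-square spreading to bring every level to the receiver, then sum 10^(L/10).
ultrasonic cleaner: 70.2 − 20·log₁₀(13.9/3.3) = 70.2 − 12.49 = 57.71 dB.
server rack: 72.5 − 20·log₁₀(36.6/3.3) = 72.5 − 20.90 = 51.60 dB.
Σ 10^(L/10) = 7.348e+05 → L_total = 10·log₁₀(7.348e+05) = 58.66 dB.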